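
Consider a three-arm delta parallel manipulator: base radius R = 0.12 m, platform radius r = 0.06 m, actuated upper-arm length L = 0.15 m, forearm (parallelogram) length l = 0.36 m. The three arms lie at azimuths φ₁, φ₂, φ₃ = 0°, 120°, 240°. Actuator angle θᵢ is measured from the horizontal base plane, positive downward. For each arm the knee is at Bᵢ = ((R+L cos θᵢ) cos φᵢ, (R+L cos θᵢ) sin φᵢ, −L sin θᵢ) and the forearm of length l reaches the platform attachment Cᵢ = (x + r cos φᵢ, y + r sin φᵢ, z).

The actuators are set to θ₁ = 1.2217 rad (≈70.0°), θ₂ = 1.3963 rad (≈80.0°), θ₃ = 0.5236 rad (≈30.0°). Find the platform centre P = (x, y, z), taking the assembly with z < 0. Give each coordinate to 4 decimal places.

arm 1 at φ=0.0°: e+L cos θ1 = 0.1113;  O1 = (0.1113, 0.0000, -0.1410)
φ2=120.0°: virtual centre (-0.0430, 0.0745, -0.1477), radius l
arm 3 at φ=240.0°: e+L cos θ3 = 0.1899;  O3 = (-0.0950, -0.1645, -0.0750)
subtract pairs → two planes through P
linear system: -0.3087x+0.1490y = -0.0030−-0.0135z; -0.4125x+-0.3289y = 0.0094−0.1319z
det = 0.1630;  x = -0.0025+0.0933z,  y = -0.0255+0.2840z
quadratic in z: (1.0894)z²+(0.2462)z+(-0.0961)=0, √Δ=0.6924 → z ∈ {-0.4308, 0.2048}; z = -0.4308 (taking z<0)
x = -0.0427, y = -0.1479

(-0.0427, -0.1479, -0.4308)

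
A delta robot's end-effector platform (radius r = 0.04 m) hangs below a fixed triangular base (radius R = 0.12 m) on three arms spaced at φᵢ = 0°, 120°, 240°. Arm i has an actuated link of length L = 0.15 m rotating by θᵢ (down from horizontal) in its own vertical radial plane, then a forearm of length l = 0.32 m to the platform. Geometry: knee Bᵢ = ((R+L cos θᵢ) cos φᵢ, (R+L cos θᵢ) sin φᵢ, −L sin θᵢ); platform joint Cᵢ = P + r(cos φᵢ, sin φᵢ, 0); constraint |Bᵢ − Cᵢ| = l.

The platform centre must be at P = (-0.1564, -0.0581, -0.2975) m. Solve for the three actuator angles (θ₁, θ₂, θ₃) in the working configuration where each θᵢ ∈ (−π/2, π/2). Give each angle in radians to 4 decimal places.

θ₁ = 1.3091, θ₂ = 0.6108, θ₃ = 0.0873

rotate P by −φ1: (-0.1564, -0.0581, -0.2975)
  A cos θ + B sin θ = C:  0.2364·cos θ + -0.2975·sin θ = -0.2262
  γ=atan2(-0.2975,0.2364)=-0.8993;  ψ=arccos(-0.5953)=2.2085;  θ1=γ+ψ≈1.3091
rotate P by −φ2: (0.0279, 0.1645, -0.2975)
  A=0.0521, B=-0.2975, C=(l²−L²−A²−y'²−z²)/(2L)=-0.1279
  √(A²+B²)=0.3020;  θ2 = -1.3974+2.0082 ≈ 0.6108
φ3=240.0° → target in arm frame (0.1285, -0.1064)
  A=-0.0485, B=-0.2975, C=(l²−L²−A²−y'²−z²)/(2L)=-0.0743
  γ=atan2(-0.2975,-0.0485)=-1.7325;  ψ=arccos(-0.2464)=1.8197;  θ3=γ+ψ≈0.0873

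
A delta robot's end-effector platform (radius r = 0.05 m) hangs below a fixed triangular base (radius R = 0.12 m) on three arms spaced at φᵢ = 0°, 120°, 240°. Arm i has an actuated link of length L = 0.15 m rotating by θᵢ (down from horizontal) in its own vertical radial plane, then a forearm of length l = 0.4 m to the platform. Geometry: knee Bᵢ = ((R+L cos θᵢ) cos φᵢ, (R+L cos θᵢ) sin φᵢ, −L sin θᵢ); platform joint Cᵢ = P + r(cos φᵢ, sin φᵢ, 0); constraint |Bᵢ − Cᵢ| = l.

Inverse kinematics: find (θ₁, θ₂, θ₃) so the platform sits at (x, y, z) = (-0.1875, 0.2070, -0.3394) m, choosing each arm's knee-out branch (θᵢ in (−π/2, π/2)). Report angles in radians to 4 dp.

θ₁ = 1.3961, θ₂ = -0.3493, θ₃ = 1.1345

arm 1 (φ=0.0°): x'=-0.1875, y'=0.2070
  A cos θ + B sin θ = C:  0.2575·cos θ + -0.3394·sin θ = -0.2895
  γ=atan2(-0.3394,0.2575)=-0.9218;  ψ=arccos(-0.6795)=2.3179;  θ1=γ+ψ≈1.3961
arm 2 (φ=120.0°): x'=0.2730, y'=0.0589
  A=-0.2030, B=-0.3394, C=(l²−L²−A²−y'²−z²)/(2L)=-0.0746
  γ=atan2(-0.3394,-0.2030)=-2.1099;  ψ=arccos(-0.1886)=1.7605;  θ2=γ+ψ≈-0.3493
arm 3 (φ=240.0°): x'=-0.0855, y'=-0.2659
  A=0.1555, B=-0.3394, C=(l²−L²−A²−y'²−z²)/(2L)=-0.2419
  √(A²+B²)=0.3733;  θ3 = -1.1411+2.2757 ≈ 1.1345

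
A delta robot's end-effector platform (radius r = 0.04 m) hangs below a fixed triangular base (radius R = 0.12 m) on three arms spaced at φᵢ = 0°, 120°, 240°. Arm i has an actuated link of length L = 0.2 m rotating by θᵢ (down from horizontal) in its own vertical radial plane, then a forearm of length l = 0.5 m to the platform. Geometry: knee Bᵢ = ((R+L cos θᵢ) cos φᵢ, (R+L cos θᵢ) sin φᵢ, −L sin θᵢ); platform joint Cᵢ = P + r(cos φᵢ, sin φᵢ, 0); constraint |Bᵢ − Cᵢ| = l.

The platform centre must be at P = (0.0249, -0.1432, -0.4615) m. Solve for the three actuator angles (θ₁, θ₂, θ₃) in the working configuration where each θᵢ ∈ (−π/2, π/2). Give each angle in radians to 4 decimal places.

arm 1 (φ=0.0°): x'=0.0249, y'=-0.1432
  A cos θ + B sin θ = C:  0.0551·cos θ + -0.4615·sin θ = -0.0663
  γ=atan2(-0.4615,0.0551)=-1.4520;  ψ=arccos(-0.1427)=1.7140;  θ1=γ+ψ≈0.2620
rotate P by −φ2: (-0.1365, 0.0500, -0.4615)
  A=0.2165, B=-0.4615, C=(l²−L²−A²−y'²−z²)/(2L)=-0.1309
  γ=atan2(-0.4615,0.2165)=-1.1322;  ψ=arccos(-0.2567)=1.8304;  θ2=γ+ψ≈0.6982
arm 3 (φ=240.0°): x'=0.1116, y'=0.0932
  A cos θ + B sin θ = C:  -0.0316·cos θ + -0.4615·sin θ = -0.0316
  θ3 = atan2(B,A) + arccos(C/0.4626) = 0.0002

θ₁ = 0.2620, θ₂ = 0.6982, θ₃ = 0.0002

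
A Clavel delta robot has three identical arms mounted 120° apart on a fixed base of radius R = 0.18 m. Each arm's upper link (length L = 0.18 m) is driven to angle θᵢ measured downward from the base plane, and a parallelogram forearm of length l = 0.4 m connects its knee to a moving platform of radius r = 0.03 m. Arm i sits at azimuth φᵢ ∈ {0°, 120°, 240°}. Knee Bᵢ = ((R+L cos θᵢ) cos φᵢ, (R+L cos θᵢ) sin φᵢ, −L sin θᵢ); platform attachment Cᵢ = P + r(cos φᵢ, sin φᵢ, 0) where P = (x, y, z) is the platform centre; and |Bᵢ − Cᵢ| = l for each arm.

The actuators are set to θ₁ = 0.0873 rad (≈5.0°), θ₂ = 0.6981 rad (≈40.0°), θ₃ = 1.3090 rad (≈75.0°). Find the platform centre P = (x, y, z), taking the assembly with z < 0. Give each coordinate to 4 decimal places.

(0.1389, 0.0968, -0.3539)

arm 1 at φ=0.0°: (R−r)+L cos θ1 = 0.3293;  S1 = (0.3293, 0.0000, -0.0157)
S2 = (0.2879·cos120.0°, 0.2879·sin120.0°, -0.1157) = (-0.1439, 0.2493, -0.1157)
S3 = (0.1966·cos240.0°, 0.1966·sin240.0°, -0.1739) = (-0.0983, -0.1702, -0.1739)
eliminate P² terms by subtracting sphere 1 from 2 and 3
[-0.9465 0.4986 -0.2000]·P = -0.0124;  [-0.8552 -0.3405 -0.3163]·P = -0.0398
Cramer: x(z) = 0.0322-0.3016z;  y(z) = 0.0361-0.1715z
sphere 1 gives Az²+Bz+C=0 with A=1.1204, B=0.1983, C=-0.0702;  B²−4AC=0.3537;  roots -0.3539, 0.1769;  negative root z = -0.3539
x = 0.1389, y = 0.0968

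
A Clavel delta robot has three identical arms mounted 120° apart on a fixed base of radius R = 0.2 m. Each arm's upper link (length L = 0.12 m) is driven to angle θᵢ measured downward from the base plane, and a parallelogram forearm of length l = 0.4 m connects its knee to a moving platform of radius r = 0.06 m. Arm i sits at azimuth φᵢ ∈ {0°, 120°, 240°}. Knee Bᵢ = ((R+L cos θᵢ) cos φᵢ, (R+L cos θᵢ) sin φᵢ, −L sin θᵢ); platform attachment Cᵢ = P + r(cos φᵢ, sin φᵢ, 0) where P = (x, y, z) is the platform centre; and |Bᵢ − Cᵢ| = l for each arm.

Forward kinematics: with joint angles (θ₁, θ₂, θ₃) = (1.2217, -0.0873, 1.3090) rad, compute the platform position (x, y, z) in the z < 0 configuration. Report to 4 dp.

(-0.0752, 0.1528, -0.3792)

arm 1 at φ=0.0°: (R−r)+L cos θ1 = 0.1810;  S1 = (0.1810, 0.0000, -0.1128)
S2 = (0.2595·cos120.0°, 0.2595·sin120.0°, 0.0105) = (-0.1298, 0.2248, 0.0105)
φ3=240.0°: virtual centre (-0.0855, -0.1481, -0.1159), radius l
|S₂|²−|S₁|² = 0.0220;  |S₃|²−|S₁|² = -0.0028
linear system: -0.6216x+0.4495y = 0.0220−0.2464z; -0.5331x+-0.2963y = -0.0028−-0.0063z
det = 0.4239;  x = -0.0124+0.1656z,  y = 0.0317+-0.3192z
quadratic in z: (1.1293)z²+(0.1412)z+(-0.1089)=0, √Δ=0.7153 → z ∈ {-0.3792, 0.2542}; z = -0.3792 (taking z<0)
x = -0.0752, y = 0.1528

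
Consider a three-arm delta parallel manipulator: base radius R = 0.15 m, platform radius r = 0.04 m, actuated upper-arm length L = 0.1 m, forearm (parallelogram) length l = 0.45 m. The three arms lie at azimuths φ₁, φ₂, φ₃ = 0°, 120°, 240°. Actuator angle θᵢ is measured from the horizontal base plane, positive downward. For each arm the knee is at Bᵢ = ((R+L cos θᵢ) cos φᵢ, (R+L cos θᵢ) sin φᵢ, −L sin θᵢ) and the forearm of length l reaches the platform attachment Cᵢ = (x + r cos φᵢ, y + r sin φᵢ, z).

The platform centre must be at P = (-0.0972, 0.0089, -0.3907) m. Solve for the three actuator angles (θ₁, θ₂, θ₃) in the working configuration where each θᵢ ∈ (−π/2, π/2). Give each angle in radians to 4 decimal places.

θ₁ = 0.5233, θ₂ = -0.2620, θ₃ = -0.1751

rotate P by −φ1: (-0.0972, 0.0089, -0.3907)
  A=0.2072, B=-0.3907, C=(l²−L²−A²−y'²−z²)/(2L)=-0.0158
  θ1 = atan2(B,A) + arccos(C/0.4422) = 0.5233
φ2=120.0° → target in arm frame (0.0563, 0.0797)
  e−x'=0.0537;  (l²−L²−(e−x')²−y'²−z²)/2L = 0.1531
  √(A²+B²)=0.3944;  θ2 = -1.4342+1.1722 ≈ -0.2620
arm 3 (φ=240.0°): x'=0.0409, y'=-0.0886
  A cos θ + B sin θ = C:  0.0691·cos θ + -0.3907·sin θ = 0.1361
  θ3 = atan2(B,A) + arccos(C/0.3968) = -0.1751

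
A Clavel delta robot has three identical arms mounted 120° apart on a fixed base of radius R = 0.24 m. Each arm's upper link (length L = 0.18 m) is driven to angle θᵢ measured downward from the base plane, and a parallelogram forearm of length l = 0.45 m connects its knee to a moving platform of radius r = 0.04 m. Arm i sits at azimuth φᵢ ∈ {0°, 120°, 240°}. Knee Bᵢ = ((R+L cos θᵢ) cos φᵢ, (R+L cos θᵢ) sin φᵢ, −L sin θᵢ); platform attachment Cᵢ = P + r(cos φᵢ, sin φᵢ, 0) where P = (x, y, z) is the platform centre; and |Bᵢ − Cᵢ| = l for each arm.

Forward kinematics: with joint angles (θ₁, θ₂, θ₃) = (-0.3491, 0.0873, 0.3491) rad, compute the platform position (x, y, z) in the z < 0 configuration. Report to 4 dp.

(0.0430, 0.0210, -0.2477)

φ1=0.0°: virtual centre (0.3691, 0.0000, 0.0616), radius l
O2 = (0.3793·cos120.0°, 0.3793·sin120.0°, -0.0157) = (-0.1897, 0.3285, -0.0157)
φ3=240.0°: virtual centre (-0.1846, -0.3197, -0.0616), radius l
|O₂|²−|O₁|² = 0.0041;  |O₃|²−|O₁|² = 0.0000
linear system: -1.1176x+0.6570y = 0.0041−-0.1545z; -1.1074x+-0.6394y = 0.0000−-0.2463z
det = 1.4421;  x = -0.0018+-0.1807z,  y = 0.0031+-0.0722z
sphere 1 gives Az²+Bz+C=0 with A=1.0379, B=0.0105, C=-0.0611;  B²−4AC=0.2538;  roots -0.2477, 0.2376;  negative root z = -0.2477
x = 0.0430, y = 0.0210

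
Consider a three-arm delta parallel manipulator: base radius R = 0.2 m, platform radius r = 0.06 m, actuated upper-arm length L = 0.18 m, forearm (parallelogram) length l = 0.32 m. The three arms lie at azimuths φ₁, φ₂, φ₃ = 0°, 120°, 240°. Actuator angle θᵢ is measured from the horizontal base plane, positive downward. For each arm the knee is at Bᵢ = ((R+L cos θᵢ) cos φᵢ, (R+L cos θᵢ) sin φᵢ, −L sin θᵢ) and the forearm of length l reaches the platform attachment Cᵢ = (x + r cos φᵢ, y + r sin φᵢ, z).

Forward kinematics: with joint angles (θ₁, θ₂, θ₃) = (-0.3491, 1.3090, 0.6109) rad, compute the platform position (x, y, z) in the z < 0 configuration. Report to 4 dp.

centre 1 = (0.3091·cos0.0°, 0.3091·sin0.0°, 0.0616) = (0.3091, 0.0000, 0.0616)
centre 2 = (0.1866·cos120.0°, 0.1866·sin120.0°, -0.1739) = (-0.0933, 0.1616, -0.1739)
centre 3 = (0.2874·cos240.0°, 0.2874·sin240.0°, -0.1032) = (-0.1437, -0.2489, -0.1032)
eliminate P² terms by subtracting sphere 1 from 2 and 3
plane₁₂: -0.8049x+0.3232y+-0.4709z = -0.0343
Cramer: x(z) = 0.0275-0.4917z;  y(z) = -0.0378+0.2324z
quadratic in z: (1.2958)z²+(0.1363)z+(-0.0178)=0, √Δ=0.3333 → z ∈ {-0.1812, 0.0760}; z = -0.1812 (taking z<0)
x = 0.1166, y = -0.0799

(0.1166, -0.0799, -0.1812)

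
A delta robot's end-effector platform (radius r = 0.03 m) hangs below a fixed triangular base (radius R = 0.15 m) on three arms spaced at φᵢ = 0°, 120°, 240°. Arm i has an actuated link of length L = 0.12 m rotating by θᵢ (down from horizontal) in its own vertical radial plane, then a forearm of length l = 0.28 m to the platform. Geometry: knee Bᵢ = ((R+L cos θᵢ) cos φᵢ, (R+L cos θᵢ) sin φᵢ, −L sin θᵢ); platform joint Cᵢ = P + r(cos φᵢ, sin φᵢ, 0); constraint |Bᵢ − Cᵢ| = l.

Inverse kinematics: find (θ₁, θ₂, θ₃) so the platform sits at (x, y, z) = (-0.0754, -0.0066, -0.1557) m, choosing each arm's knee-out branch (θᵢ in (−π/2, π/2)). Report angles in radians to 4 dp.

θ₁ = 0.8724, θ₂ = -0.1749, θ₃ = -0.3489

arm 1 (φ=0.0°): x'=-0.0754, y'=-0.0066
  e−x'=0.1954;  (l²−L²−(e−x')²−y'²−z²)/2L = 0.0064
  √(A²+B²)=0.2498;  θ1 = -0.6728+1.5452 ≈ 0.8724
arm 2 (φ=120.0°): x'=0.0320, y'=0.0686
  A cos θ + B sin θ = C:  0.0880·cos θ + -0.1557·sin θ = 0.1138
  θ2 = atan2(B,A) + arccos(C/0.1789) = -0.1749
rotate P by −φ3: (0.0434, -0.0620, -0.1557)
  A cos θ + B sin θ = C:  0.0766·cos θ + -0.1557·sin θ = 0.1252
  θ3 = atan2(B,A) + arccos(C/0.1735) = -0.3489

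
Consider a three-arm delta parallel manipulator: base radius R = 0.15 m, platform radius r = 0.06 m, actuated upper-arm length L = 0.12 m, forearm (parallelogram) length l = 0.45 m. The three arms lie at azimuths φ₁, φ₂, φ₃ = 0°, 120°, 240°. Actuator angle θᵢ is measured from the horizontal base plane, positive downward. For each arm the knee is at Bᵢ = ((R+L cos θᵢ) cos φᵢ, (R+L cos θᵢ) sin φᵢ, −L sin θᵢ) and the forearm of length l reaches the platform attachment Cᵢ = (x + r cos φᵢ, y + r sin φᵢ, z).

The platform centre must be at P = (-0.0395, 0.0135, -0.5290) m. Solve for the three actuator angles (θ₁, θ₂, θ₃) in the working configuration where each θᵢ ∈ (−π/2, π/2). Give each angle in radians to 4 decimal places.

θ₁ = 1.2220, θ₂ = 0.9598, θ₃ = 1.0474

rotate P by −φ1: (-0.0395, 0.0135, -0.5290)
  e−x'=0.1295;  (l²−L²−(e−x')²−y'²−z²)/2L = -0.4529
  √(A²+B²)=0.5446;  θ1 = -1.3307+2.5527 ≈ 1.2220
φ2=120.0° → target in arm frame (0.0314, 0.0275)
  A cos θ + B sin θ = C:  0.0586·cos θ + -0.5290·sin θ = -0.3997
  γ=atan2(-0.5290,0.0586)=-1.4605;  ψ=arccos(-0.7510)=2.4203;  θ2=γ+ψ≈0.9598
arm 3 (φ=240.0°): x'=0.0081, y'=-0.0410
  e−x'=0.0819;  (l²−L²−(e−x')²−y'²−z²)/2L = -0.4172
  √(A²+B²)=0.5353;  θ3 = -1.4171+2.4645 ≈ 1.0474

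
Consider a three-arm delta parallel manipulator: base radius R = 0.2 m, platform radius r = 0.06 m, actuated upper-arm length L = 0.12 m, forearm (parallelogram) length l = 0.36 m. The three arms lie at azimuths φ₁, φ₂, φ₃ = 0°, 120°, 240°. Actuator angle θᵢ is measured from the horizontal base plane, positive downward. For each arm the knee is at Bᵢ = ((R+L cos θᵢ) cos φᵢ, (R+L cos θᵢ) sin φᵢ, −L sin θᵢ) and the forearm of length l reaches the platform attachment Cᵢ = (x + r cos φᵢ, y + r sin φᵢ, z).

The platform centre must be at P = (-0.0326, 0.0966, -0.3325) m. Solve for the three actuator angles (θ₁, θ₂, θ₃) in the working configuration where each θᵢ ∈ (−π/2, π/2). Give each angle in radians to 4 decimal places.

rotate P by −φ1: (-0.0326, 0.0966, -0.3325)
  e−x'=0.1726;  (l²−L²−(e−x')²−y'²−z²)/2L = -0.1437
  √(A²+B²)=0.3746;  θ1 = -1.0920+1.9644 ≈ 0.8724
rotate P by −φ2: (0.1000, -0.0201, -0.3325)
  A=0.0400, B=-0.3325, C=(l²−L²−A²−y'²−z²)/(2L)=0.0110
  √(A²+B²)=0.3349;  θ2 = -1.4509+1.5380 ≈ 0.0870
arm 3 (φ=240.0°): x'=-0.0674, y'=-0.0765
  e−x'=0.2074;  (l²−L²−(e−x')²−y'²−z²)/2L = -0.1842
  γ=atan2(-0.3325,0.2074)=-1.0132;  ψ=arccos(-0.4701)=2.0602;  θ3=γ+ψ≈1.0470

θ₁ = 0.8724, θ₂ = 0.0870, θ₃ = 1.0470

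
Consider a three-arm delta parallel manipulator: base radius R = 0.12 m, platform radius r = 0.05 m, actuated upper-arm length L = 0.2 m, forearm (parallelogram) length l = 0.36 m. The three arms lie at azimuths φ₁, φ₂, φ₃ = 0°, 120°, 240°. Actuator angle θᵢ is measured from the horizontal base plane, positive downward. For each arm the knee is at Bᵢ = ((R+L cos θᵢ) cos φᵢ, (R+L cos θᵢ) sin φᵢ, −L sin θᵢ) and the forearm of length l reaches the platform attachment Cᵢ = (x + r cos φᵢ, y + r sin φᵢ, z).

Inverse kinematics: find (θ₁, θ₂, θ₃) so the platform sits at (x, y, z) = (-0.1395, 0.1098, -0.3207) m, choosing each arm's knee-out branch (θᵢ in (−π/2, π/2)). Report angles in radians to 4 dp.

φ1=0.0° → target in arm frame (-0.1395, 0.1098)
  A=0.2095, B=-0.3207, C=(l²−L²−A²−y'²−z²)/(2L)=-0.1730
  γ=atan2(-0.3207,0.2095)=-0.9921;  ψ=arccos(-0.4516)=2.0393;  θ1=γ+ψ≈1.0472
arm 2 (φ=120.0°): x'=0.1648, y'=0.0659
  A=-0.0948, B=-0.3207, C=(l²−L²−A²−y'²−z²)/(2L)=-0.0665
  θ2 = atan2(B,A) + arccos(C/0.3344) = -0.0874
rotate P by −φ3: (-0.0253, -0.1757, -0.3207)
  e−x'=0.0953;  (l²−L²−(e−x')²−y'²−z²)/2L = -0.1330
  θ3 = atan2(B,A) + arccos(C/0.3346) = 0.6979

θ₁ = 1.0472, θ₂ = -0.0874, θ₃ = 0.6979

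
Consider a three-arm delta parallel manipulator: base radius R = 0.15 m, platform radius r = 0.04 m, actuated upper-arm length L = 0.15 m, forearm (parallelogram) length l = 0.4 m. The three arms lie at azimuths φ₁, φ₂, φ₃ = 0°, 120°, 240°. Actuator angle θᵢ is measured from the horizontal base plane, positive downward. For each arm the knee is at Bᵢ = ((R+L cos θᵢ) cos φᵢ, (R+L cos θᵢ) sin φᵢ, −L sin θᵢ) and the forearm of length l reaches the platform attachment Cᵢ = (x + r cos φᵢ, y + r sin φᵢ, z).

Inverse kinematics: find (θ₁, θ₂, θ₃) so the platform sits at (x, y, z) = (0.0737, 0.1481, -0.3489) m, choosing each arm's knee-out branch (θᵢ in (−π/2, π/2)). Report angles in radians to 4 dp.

θ₁ = 0.1748, θ₂ = 0.0875, θ₃ = 1.1348

arm 1 (φ=0.0°): x'=0.0737, y'=0.1481
  A cos θ + B sin θ = C:  0.0363·cos θ + -0.3489·sin θ = -0.0249
  γ=atan2(-0.3489,0.0363)=-1.4671;  ψ=arccos(-0.0711)=1.6420;  θ1=γ+ψ≈0.1748
rotate P by −φ2: (0.0914, -0.1379, -0.3489)
  e−x'=0.0186;  (l²−L²−(e−x')²−y'²−z²)/2L = -0.0120
  √(A²+B²)=0.3494;  θ2 = -1.5176+1.6050 ≈ 0.0875
φ3=240.0° → target in arm frame (-0.1651, -0.0102)
  A cos θ + B sin θ = C:  0.2751·cos θ + -0.3489·sin θ = -0.2001
  γ=atan2(-0.3489,0.2751)=-0.9031;  ψ=arccos(-0.4503)=2.0379;  θ3=γ+ψ≈1.1348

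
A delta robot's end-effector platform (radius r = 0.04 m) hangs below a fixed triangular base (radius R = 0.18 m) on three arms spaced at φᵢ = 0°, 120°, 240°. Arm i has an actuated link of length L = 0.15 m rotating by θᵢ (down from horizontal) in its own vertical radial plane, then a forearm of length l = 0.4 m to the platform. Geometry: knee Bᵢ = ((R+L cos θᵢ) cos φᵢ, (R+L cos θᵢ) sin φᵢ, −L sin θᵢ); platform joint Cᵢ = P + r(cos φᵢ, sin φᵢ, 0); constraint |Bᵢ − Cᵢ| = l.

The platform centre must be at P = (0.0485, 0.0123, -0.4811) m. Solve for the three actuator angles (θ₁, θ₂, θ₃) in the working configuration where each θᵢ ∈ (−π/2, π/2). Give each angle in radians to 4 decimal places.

rotate P by −φ1: (0.0485, 0.0123, -0.4811)
  e−x'=0.0915;  (l²−L²−(e−x')²−y'²−z²)/2L = -0.3416
  θ1 = atan2(B,A) + arccos(C/0.4897) = 0.9599
arm 2 (φ=120.0°): x'=-0.0136, y'=-0.0482
  A cos θ + B sin θ = C:  0.1536·cos θ + -0.4811·sin θ = -0.3996
  γ=atan2(-0.4811,0.1536)=-1.2618;  ψ=arccos(-0.7912)=2.4835;  θ2=γ+ψ≈1.2218
φ3=240.0° → target in arm frame (-0.0349, 0.0359)
  A cos θ + B sin θ = C:  0.1749·cos θ + -0.4811·sin θ = -0.4194
  γ=atan2(-0.4811,0.1749)=-1.2221;  ψ=arccos(-0.8194)=2.5311;  θ3=γ+ψ≈1.3090

θ₁ = 0.9599, θ₂ = 1.2218, θ₃ = 1.3090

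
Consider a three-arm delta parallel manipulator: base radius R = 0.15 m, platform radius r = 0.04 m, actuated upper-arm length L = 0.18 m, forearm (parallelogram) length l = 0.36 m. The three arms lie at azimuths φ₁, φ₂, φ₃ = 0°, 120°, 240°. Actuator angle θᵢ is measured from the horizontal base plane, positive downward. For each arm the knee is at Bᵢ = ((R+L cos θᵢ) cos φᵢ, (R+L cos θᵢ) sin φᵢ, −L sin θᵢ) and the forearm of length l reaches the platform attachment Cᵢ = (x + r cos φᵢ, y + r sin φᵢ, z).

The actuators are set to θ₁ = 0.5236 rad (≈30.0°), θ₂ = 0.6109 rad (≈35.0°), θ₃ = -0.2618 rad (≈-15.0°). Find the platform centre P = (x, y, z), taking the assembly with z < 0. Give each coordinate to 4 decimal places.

O1 = (0.2659·cos0.0°, 0.2659·sin0.0°, -0.0900) = (0.2659, 0.0000, -0.0900)
φ2=120.0°: virtual centre (-0.1287, 0.2230, -0.1032), radius l
O3 = (0.2839·cos240.0°, 0.2839·sin240.0°, 0.0466) = (-0.1419, -0.2458, 0.0466)
|O₂|²−|O₁|² = -0.0019;  |O₃|²−|O₁|² = 0.0040
[-0.7892 0.4459 -0.0265]·P = -0.0019;  [-0.8156 -0.4917 0.2732]·P = 0.0040
det = 0.7517;  x = -0.0011+0.1447z,  y = -0.0062+0.3155z
sphere 1 gives Az²+Bz+C=0 with A=1.1205, B=0.0988, C=-0.0502;  B²−4AC=0.2346;  roots -0.2602, 0.1720;  negative root z = -0.2602
x = -0.0388, y = -0.0883

(-0.0388, -0.0883, -0.2602)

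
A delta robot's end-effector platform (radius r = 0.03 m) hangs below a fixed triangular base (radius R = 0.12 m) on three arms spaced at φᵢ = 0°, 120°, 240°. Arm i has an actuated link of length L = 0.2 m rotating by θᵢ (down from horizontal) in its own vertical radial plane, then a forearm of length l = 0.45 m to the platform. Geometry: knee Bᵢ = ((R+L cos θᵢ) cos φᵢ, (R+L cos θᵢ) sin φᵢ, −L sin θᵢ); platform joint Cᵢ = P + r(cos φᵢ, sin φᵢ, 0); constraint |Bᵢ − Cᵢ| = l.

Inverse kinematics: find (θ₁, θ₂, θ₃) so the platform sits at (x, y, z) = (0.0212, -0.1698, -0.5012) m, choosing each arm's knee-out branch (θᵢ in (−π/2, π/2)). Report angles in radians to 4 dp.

arm 1 (φ=0.0°): x'=0.0212, y'=-0.1698
  A cos θ + B sin θ = C:  0.0688·cos θ + -0.5012·sin θ = -0.3057
  √(A²+B²)=0.5059;  θ1 = -1.4344+2.2196 ≈ 0.7852
arm 2 (φ=120.0°): x'=-0.1577, y'=0.0665
  A cos θ + B sin θ = C:  0.2477·cos θ + -0.5012·sin θ = -0.3862
  √(A²+B²)=0.5590;  θ2 = -1.1119+2.3333 ≈ 1.2214
φ3=240.0° → target in arm frame (0.1365, 0.1033)
  A=-0.0465, B=-0.5012, C=(l²−L²−A²−y'²−z²)/(2L)=-0.2538
  √(A²+B²)=0.5033;  θ3 = -1.6632+2.0993 ≈ 0.4361

θ₁ = 0.7852, θ₂ = 1.2214, θ₃ = 0.4361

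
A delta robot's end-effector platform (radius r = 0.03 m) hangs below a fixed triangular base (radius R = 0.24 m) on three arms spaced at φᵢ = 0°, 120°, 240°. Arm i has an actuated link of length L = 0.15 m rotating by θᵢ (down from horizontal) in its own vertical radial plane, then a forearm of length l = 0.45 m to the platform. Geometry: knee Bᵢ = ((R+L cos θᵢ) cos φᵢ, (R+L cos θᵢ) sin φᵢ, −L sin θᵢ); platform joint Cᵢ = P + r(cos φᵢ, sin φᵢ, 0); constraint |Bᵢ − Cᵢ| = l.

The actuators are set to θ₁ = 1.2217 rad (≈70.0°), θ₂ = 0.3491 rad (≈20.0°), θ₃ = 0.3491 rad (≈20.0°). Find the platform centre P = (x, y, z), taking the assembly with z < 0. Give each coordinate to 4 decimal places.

(-0.1208, 0.0000, -0.3786)

arm 1 at φ=0.0°: e+L cos θ1 = 0.2613;  S1 = (0.2613, 0.0000, -0.1410)
S2 = (0.3510·cos120.0°, 0.3510·sin120.0°, -0.0513) = (-0.1755, 0.3039, -0.0513)
φ3=240.0°: virtual centre (-0.1755, -0.3039, -0.0513), radius l
|S₂|²−|S₁|² = 0.0377;  |S₃|²−|S₁|² = 0.0377
linear system: -0.8736x+0.6079y = 0.0377−0.1793z; -0.8736x+-0.6079y = 0.0377−0.1793z
det = 1.0620;  x = -0.0431+0.2052z,  y = 0.0000+0.0000z
into |P−S₁|² = l²: 1.0421z² + 0.1570z + -0.0900 = 0;  Δ = 0.3997;  z = -0.3786 or 0.2280 → z<0 root = -0.3786
x = -0.1208, y = 0.0000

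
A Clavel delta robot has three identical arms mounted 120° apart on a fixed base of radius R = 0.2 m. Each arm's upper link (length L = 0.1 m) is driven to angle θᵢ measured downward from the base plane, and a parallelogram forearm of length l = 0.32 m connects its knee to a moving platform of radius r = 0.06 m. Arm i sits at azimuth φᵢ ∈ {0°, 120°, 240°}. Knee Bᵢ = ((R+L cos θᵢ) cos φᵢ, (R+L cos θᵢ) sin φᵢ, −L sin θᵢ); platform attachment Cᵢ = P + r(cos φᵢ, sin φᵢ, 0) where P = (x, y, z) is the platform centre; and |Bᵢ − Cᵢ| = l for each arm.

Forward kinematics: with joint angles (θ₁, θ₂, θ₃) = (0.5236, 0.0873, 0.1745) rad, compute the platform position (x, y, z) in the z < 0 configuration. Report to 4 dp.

(-0.0307, 0.0054, -0.2402)

φ1=0.0°: virtual centre (0.2266, 0.0000, -0.0500), radius l
arm 2 at φ=120.0°: e+L cos θ2 = 0.2396;  S2 = (-0.1198, 0.2075, -0.0087)
φ3=240.0°: virtual centre (-0.1192, -0.2065, -0.0174), radius l
|S₂|²−|S₁|² = 0.0036;  |S₃|²−|S₁|² = 0.0033
plane₁₂: -0.6928x+0.4150y+0.0826z = 0.0036
det = 0.5733;  x = -0.0050+0.1068z,  y = 0.0004+-0.0207z
into |P−S₁|² = l²: 1.0118z² + 0.0505z + -0.0462 = 0;  Δ = 0.1897;  z = -0.2402 or 0.1903 → z<0 root = -0.2402
x = -0.0307, y = 0.0054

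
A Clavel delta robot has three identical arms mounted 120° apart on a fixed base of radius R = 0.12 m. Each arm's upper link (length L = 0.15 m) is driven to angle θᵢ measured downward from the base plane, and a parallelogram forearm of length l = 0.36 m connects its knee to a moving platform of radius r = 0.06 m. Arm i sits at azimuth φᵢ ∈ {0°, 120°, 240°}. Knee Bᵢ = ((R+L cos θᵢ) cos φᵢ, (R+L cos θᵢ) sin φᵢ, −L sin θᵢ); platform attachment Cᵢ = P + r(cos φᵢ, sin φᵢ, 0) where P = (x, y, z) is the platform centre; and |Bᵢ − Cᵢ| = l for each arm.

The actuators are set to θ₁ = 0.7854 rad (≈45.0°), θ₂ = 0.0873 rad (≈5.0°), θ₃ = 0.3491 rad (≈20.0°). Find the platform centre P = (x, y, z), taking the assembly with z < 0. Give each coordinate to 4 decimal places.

arm 1 at φ=0.0°: e+L cos θ1 = 0.1661;  O1 = (0.1661, 0.0000, -0.1061)
arm 2 at φ=120.0°: e+L cos θ2 = 0.2094;  O2 = (-0.1047, 0.1814, -0.0131)
O3 = (0.2010·cos240.0°, 0.2010·sin240.0°, -0.0513) = (-0.1005, -0.1740, -0.0513)
subtract pairs → two planes through P
plane₁₂: -0.5416x+0.3627y+0.1860z = 0.0052
Cramer: x(z) = -0.0087+0.2735z;  y(z) = 0.0013-0.1043z
quadratic in z: (1.0857)z²+(0.1162)z+(-0.0878)=0, √Δ=0.6283 → z ∈ {-0.3429, 0.2358}; z = -0.3429 (taking z<0)
x = -0.1025, y = 0.0371

(-0.1025, 0.0371, -0.3429)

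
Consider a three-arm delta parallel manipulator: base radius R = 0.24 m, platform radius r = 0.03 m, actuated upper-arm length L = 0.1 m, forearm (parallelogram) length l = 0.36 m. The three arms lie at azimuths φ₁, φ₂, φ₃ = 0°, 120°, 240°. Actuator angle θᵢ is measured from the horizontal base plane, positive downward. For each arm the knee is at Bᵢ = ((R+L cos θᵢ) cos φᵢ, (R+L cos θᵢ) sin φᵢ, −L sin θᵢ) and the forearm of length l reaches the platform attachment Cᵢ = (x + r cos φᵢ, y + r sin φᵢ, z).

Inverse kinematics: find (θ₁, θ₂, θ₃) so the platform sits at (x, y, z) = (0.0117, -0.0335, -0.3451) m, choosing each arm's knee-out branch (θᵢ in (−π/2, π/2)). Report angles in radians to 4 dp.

θ₁ = 1.0471, θ₂ = 1.3967, θ₃ = 0.9602

φ1=0.0° → target in arm frame (0.0117, -0.0335)
  A cos θ + B sin θ = C:  0.1983·cos θ + -0.3451·sin θ = -0.1997
  θ1 = atan2(B,A) + arccos(C/0.3980) = 1.0471
φ2=120.0° → target in arm frame (-0.0349, 0.0066)
  A=0.2449, B=-0.3451, C=(l²−L²−A²−y'²−z²)/(2L)=-0.2975
  √(A²+B²)=0.4231;  θ2 = -0.9537+2.3504 ≈ 1.3967
rotate P by −φ3: (0.0232, 0.0269, -0.3451)
  A cos θ + B sin θ = C:  0.1868·cos θ + -0.3451·sin θ = -0.1756
  √(A²+B²)=0.3924;  θ3 = -1.0746+2.0348 ≈ 0.9602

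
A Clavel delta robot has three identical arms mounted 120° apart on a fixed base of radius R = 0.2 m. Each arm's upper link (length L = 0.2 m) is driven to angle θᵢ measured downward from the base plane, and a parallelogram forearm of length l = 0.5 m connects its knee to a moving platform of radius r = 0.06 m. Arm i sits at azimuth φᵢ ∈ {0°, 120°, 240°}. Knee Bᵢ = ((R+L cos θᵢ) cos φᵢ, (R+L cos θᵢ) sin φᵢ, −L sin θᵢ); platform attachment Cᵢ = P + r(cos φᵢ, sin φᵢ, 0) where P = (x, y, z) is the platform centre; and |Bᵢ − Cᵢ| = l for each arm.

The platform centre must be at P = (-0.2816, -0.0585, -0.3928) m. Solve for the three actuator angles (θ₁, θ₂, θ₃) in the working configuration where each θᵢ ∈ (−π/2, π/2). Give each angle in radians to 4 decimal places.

rotate P by −φ1: (-0.2816, -0.0585, -0.3928)
  A=0.4216, B=-0.3928, C=(l²−L²−A²−y'²−z²)/(2L)=-0.3137
  θ1 = atan2(B,A) + arccos(C/0.5762) = 1.3963
rotate P by −φ2: (0.0901, 0.2731, -0.3928)
  A=0.0499, B=-0.3928, C=(l²−L²−A²−y'²−z²)/(2L)=-0.0534
  √(A²+B²)=0.3960;  θ2 = -1.4445+1.7062 ≈ 0.2616
φ3=240.0° → target in arm frame (0.1915, -0.2146)
  A=-0.0515, B=-0.3928, C=(l²−L²−A²−y'²−z²)/(2L)=0.0175
  θ3 = atan2(B,A) + arccos(C/0.3962) = -0.1744

θ₁ = 1.3963, θ₂ = 0.2616, θ₃ = -0.1744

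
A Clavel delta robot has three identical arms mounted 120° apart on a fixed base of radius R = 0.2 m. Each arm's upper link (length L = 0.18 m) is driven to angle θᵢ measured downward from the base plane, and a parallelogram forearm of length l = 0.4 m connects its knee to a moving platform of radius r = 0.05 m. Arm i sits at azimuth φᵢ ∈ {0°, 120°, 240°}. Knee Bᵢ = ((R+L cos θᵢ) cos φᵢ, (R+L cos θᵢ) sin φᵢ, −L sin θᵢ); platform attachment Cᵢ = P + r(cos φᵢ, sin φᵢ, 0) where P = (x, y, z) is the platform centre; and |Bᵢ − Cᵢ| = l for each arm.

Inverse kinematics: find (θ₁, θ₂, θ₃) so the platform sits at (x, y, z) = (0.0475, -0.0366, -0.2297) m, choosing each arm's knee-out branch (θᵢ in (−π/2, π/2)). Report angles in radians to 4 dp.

θ₁ = -0.3496, θ₂ = 0.4361, θ₃ = 0.0002

rotate P by −φ1: (0.0475, -0.0366, -0.2297)
  A=0.1025, B=-0.2297, C=(l²−L²−A²−y'²−z²)/(2L)=0.1750
  γ=atan2(-0.2297,0.1025)=-1.1511;  ψ=arccos(0.6956)=0.8015;  θ1=γ+ψ≈-0.3496
φ2=120.0° → target in arm frame (-0.0554, -0.0228)
  A=0.2054, B=-0.2297, C=(l²−L²−A²−y'²−z²)/(2L)=0.0892
  √(A²+B²)=0.3082;  θ2 = -0.8411+1.2772 ≈ 0.4361
φ3=240.0° → target in arm frame (0.0079, 0.0594)
  A=0.1421, B=-0.2297, C=(l²−L²−A²−y'²−z²)/(2L)=0.1420
  θ3 = atan2(B,A) + arccos(C/0.2701) = 0.0002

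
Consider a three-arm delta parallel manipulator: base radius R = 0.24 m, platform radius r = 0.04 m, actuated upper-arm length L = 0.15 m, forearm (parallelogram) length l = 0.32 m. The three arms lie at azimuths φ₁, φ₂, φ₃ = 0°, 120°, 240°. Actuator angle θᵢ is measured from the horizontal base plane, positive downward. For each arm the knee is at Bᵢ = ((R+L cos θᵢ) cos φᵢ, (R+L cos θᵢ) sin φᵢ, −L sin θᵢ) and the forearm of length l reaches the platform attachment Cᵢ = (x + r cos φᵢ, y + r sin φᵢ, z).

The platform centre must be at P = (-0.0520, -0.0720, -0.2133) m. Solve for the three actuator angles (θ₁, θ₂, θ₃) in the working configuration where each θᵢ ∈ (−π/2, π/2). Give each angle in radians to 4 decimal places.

rotate P by −φ1: (-0.0520, -0.0720, -0.2133)
  A cos θ + B sin θ = C:  0.2520·cos θ + -0.2133·sin θ = -0.1143
  √(A²+B²)=0.3302;  θ1 = -0.7024+1.9243 ≈ 1.2218
rotate P by −φ2: (-0.0364, 0.0810, -0.2133)
  A=0.2364, B=-0.2133, C=(l²−L²−A²−y'²−z²)/(2L)=-0.0934
  √(A²+B²)=0.3184;  θ2 = -0.7342+1.8686 ≈ 1.1344
rotate P by −φ3: (0.0884, -0.0090, -0.2133)
  A=0.1116, B=-0.2133, C=(l²−L²−A²−y'²−z²)/(2L)=0.0729
  γ=atan2(-0.2133,0.1116)=-1.0886;  ψ=arccos(0.3026)=1.2634;  θ3=γ+ψ≈0.1748

θ₁ = 1.2218, θ₂ = 1.1344, θ₃ = 0.1748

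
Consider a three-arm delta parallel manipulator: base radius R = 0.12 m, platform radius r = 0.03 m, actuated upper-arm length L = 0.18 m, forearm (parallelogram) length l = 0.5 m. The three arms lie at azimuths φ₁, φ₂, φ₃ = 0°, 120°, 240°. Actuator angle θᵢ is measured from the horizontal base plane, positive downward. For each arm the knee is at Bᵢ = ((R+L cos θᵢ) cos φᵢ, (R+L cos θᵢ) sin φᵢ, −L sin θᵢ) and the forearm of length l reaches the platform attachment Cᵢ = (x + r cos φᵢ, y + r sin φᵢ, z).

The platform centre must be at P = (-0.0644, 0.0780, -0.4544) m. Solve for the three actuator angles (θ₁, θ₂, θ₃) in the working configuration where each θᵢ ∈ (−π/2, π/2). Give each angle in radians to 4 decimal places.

φ1=0.0° → target in arm frame (-0.0644, 0.0780)
  e−x'=0.1544;  (l²−L²−(e−x')²−y'²−z²)/2L = -0.0522
  θ1 = atan2(B,A) + arccos(C/0.4799) = 0.4366
arm 2 (φ=120.0°): x'=0.0997, y'=0.0168
  e−x'=-0.0097;  (l²−L²−(e−x')²−y'²−z²)/2L = 0.0298
  γ=atan2(-0.4544,-0.0097)=-1.5922;  ψ=arccos(0.0657)=1.5051;  θ2=γ+ψ≈-0.0872
arm 3 (φ=240.0°): x'=-0.0353, y'=-0.0948
  A=0.1253, B=-0.4544, C=(l²−L²−A²−y'²−z²)/(2L)=-0.0377
  θ3 = atan2(B,A) + arccos(C/0.4714) = 0.3492

θ₁ = 0.4366, θ₂ = -0.0872, θ₃ = 0.3492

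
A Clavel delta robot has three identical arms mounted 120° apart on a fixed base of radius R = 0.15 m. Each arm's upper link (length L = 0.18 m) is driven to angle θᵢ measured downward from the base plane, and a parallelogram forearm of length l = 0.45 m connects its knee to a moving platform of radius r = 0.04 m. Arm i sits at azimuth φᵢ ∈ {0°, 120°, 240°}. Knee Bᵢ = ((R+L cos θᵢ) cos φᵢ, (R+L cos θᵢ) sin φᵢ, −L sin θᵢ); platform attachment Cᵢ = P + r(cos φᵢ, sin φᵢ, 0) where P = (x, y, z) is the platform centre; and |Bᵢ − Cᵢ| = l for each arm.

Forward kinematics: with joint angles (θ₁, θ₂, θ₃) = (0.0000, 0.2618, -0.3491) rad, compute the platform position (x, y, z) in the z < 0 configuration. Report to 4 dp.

centre 1 = (0.2900·cos0.0°, 0.2900·sin0.0°, 0.0000) = (0.2900, 0.0000, 0.0000)
φ2=120.0°: virtual centre (-0.1419, 0.2458, -0.0466), radius l
φ3=240.0°: virtual centre (-0.1396, -0.2417, 0.0616), radius l
eliminate P² terms by subtracting sphere 1 from 2 and 3
linear system: -0.8639x+0.4917y = -0.0013−-0.0932z; -0.8591x+-0.4835y = -0.0024−0.1231z
Cramer: x(z) = 0.0022+0.0184z;  y(z) = 0.0011+0.2219z
quadratic in z: (1.0496)z²+(-0.0101)z+(-0.1197)=0, √Δ=0.7088 → z ∈ {-0.3328, 0.3425}; z = -0.3328 (taking z<0)
x = -0.0040, y = -0.0728

(-0.0040, -0.0728, -0.3328)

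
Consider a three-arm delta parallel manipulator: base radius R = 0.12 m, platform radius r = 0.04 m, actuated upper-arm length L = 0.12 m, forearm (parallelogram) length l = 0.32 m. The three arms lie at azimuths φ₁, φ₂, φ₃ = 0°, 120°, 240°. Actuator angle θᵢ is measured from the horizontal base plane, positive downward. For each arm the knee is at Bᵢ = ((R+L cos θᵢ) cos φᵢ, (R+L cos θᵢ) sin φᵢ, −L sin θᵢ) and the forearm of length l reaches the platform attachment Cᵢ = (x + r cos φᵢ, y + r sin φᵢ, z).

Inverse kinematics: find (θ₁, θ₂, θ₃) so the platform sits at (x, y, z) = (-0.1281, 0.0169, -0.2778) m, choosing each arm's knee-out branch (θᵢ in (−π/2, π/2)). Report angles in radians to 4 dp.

rotate P by −φ1: (-0.1281, 0.0169, -0.2778)
  A=0.2081, B=-0.2778, C=(l²−L²−A²−y'²−z²)/(2L)=-0.1365
  γ=atan2(-0.2778,0.2081)=-0.9279;  ψ=arccos(-0.3933)=1.9750;  θ1=γ+ψ≈1.0472
arm 2 (φ=120.0°): x'=0.0787, y'=0.1025
  e−x'=0.0013;  (l²−L²−(e−x')²−y'²−z²)/2L = 0.0013
  √(A²+B²)=0.2778;  θ2 = -1.5661+1.5660 ≈ -0.0001
φ3=240.0° → target in arm frame (0.0494, -0.1194)
  e−x'=0.0306;  (l²−L²−(e−x')²−y'²−z²)/2L = -0.0182
  √(A²+B²)=0.2795;  θ3 = -1.4611+1.6359 ≈ 0.1747

θ₁ = 1.0472, θ₂ = -0.0001, θ₃ = 0.1747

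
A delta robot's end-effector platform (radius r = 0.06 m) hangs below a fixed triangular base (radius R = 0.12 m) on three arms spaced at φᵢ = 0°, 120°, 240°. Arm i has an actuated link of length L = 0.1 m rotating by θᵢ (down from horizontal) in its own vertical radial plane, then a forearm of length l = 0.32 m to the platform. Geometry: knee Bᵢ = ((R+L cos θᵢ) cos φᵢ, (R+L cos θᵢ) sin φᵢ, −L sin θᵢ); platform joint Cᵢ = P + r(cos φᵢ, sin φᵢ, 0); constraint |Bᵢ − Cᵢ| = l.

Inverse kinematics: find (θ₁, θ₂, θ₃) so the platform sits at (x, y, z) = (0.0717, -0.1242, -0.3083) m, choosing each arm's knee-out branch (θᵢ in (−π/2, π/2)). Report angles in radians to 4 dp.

arm 1 (φ=0.0°): x'=0.0717, y'=-0.1242
  A=-0.0117, B=-0.3083, C=(l²−L²−A²−y'²−z²)/(2L)=-0.0911
  √(A²+B²)=0.3085;  θ1 = -1.6087+1.8704 ≈ 0.2617
arm 2 (φ=120.0°): x'=-0.1434, y'=0.0000
  A=0.2034, B=-0.3083, C=(l²−L²−A²−y'²−z²)/(2L)=-0.2201
  θ2 = atan2(B,A) + arccos(C/0.3694) = 1.2217
rotate P by −φ3: (0.0717, 0.1242, -0.3083)
  A cos θ + B sin θ = C:  -0.0117·cos θ + -0.3083·sin θ = -0.0911
  γ=atan2(-0.3083,-0.0117)=-1.6088;  ψ=arccos(-0.2951)=1.8704;  θ3=γ+ψ≈0.2616

θ₁ = 0.2617, θ₂ = 1.2217, θ₃ = 0.2616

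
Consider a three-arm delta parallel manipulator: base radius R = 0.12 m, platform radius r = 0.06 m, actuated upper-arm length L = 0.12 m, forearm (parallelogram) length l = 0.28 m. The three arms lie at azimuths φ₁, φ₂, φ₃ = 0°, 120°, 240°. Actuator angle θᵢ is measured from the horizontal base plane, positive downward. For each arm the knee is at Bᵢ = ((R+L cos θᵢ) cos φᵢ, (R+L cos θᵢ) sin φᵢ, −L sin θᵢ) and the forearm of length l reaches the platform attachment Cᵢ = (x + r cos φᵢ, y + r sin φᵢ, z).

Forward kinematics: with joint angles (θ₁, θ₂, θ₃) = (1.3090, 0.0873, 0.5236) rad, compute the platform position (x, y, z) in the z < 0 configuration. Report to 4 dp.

(-0.1447, 0.0428, -0.2608)

O1 = (0.0911·cos0.0°, 0.0911·sin0.0°, -0.1159) = (0.0911, 0.0000, -0.1159)
O2 = (0.1795·cos120.0°, 0.1795·sin120.0°, -0.0105) = (-0.0898, 0.1555, -0.0105)
arm 3 at φ=240.0°: ρ3 = 0.1639;  O3 = (-0.0820, -0.1420, -0.0600)
eliminate P² terms by subtracting sphere 1 from 2 and 3
plane₁₂: -0.3617x+0.3110y+0.2109z = 0.0106
det = 0.2103;  x = -0.0273+0.4501z,  y = 0.0024+-0.1547z
quadratic in z: (1.2265)z²+(0.1246)z+(-0.0510)=0, √Δ=0.5153 → z ∈ {-0.2608, 0.1593}; z = -0.2608 (taking z<0)
x = -0.1447, y = 0.0428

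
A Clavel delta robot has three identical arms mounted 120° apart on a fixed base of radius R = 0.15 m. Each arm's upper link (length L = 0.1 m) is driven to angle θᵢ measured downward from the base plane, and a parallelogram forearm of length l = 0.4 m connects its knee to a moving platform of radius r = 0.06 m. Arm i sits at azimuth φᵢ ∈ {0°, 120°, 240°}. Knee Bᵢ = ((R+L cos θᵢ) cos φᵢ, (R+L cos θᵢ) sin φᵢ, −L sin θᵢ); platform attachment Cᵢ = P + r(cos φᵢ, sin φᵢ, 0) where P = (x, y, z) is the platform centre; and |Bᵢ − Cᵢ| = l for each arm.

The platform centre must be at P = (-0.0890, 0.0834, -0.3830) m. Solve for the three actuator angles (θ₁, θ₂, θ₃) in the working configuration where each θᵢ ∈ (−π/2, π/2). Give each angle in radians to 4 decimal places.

arm 1 (φ=0.0°): x'=-0.0890, y'=0.0834
  e−x'=0.1790;  (l²−L²−(e−x')²−y'²−z²)/2L = -0.1784
  γ=atan2(-0.3830,0.1790)=-1.1336;  ψ=arccos(-0.4220)=2.0065;  θ1=γ+ψ≈0.8729
φ2=120.0° → target in arm frame (0.1167, 0.0354)
  A cos θ + B sin θ = C:  -0.0267·cos θ + -0.3830·sin θ = 0.0067
  √(A²+B²)=0.3839;  θ2 = -1.6405+1.5533 ≈ -0.0872
arm 3 (φ=240.0°): x'=-0.0277, y'=-0.1188
  e−x'=0.1177;  (l²−L²−(e−x')²−y'²−z²)/2L = -0.1233
  √(A²+B²)=0.4007;  θ3 = -1.2726+1.8835 ≈ 0.6110

θ₁ = 0.8729, θ₂ = -0.0872, θ₃ = 0.6110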